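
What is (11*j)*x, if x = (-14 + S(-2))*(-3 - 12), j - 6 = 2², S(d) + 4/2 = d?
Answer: 29700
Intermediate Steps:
S(d) = -2 + d
j = 10 (j = 6 + 2² = 6 + 4 = 10)
x = 270 (x = (-14 + (-2 - 2))*(-3 - 12) = (-14 - 4)*(-15) = -18*(-15) = 270)
(11*j)*x = (11*10)*270 = 110*270 = 29700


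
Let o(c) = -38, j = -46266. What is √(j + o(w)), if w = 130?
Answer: 4*I*√2894 ≈ 215.18*I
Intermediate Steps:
√(j + o(w)) = √(-46266 - 38) = √(-46304) = 4*I*√2894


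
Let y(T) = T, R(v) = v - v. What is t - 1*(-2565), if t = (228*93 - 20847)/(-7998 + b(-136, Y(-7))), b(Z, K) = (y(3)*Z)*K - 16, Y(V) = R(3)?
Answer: 20555553/8014 ≈ 2565.0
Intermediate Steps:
R(v) = 0
Y(V) = 0
b(Z, K) = -16 + 3*K*Z (b(Z, K) = (3*Z)*K - 16 = 3*K*Z - 16 = -16 + 3*K*Z)
t = -357/8014 (t = (228*93 - 20847)/(-7998 + (-16 + 3*0*(-136))) = (21204 - 20847)/(-7998 + (-16 + 0)) = 357/(-7998 - 16) = 357/(-8014) = 357*(-1/8014) = -357/8014 ≈ -0.044547)
t - 1*(-2565) = -357/8014 - 1*(-2565) = -357/8014 + 2565 = 20555553/8014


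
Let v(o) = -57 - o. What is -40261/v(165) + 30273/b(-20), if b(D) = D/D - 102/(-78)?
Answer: 7381309/555 ≈ 13300.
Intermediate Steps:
b(D) = 30/13 (b(D) = 1 - 102*(-1/78) = 1 + 17/13 = 30/13)
-40261/v(165) + 30273/b(-20) = -40261/(-57 - 1*165) + 30273/(30/13) = -40261/(-57 - 165) + 30273*(13/30) = -40261/(-222) + 131183/10 = -40261*(-1/222) + 131183/10 = 40261/222 + 131183/10 = 7381309/555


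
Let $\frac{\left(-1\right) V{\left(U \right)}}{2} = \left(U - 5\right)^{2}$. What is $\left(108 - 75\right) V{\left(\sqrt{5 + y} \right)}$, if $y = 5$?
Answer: $-2310 + 660 \sqrt{10} \approx -222.9$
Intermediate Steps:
$V{\left(U \right)} = - 2 \left(-5 + U\right)^{2}$ ($V{\left(U \right)} = - 2 \left(U - 5\right)^{2} = - 2 \left(-5 + U\right)^{2}$)
$\left(108 - 75\right) V{\left(\sqrt{5 + y} \right)} = \left(108 - 75\right) \left(- 2 \left(-5 + \sqrt{5 + 5}\right)^{2}\right) = 33 \left(- 2 \left(-5 + \sqrt{10}\right)^{2}\right) = - 66 \left(-5 + \sqrt{10}\right)^{2}$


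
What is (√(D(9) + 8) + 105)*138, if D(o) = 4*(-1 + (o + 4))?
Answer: 14490 + 276*√14 ≈ 15523.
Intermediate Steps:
D(o) = 12 + 4*o (D(o) = 4*(-1 + (4 + o)) = 4*(3 + o) = 12 + 4*o)
(√(D(9) + 8) + 105)*138 = (√((12 + 4*9) + 8) + 105)*138 = (√((12 + 36) + 8) + 105)*138 = (√(48 + 8) + 105)*138 = (√56 + 105)*138 = (2*√14 + 105)*138 = (105 + 2*√14)*138 = 14490 + 276*√14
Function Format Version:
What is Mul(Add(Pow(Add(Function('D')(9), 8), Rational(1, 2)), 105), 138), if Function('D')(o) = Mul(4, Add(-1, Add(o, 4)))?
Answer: Add(14490, Mul(276, Pow(14, Rational(1, 2)))) ≈ 15523.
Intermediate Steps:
Function('D')(o) = Add(12, Mul(4, o)) (Function('D')(o) = Mul(4, Add(-1, Add(4, o))) = Mul(4, Add(3, o)) = Add(12, Mul(4, o)))
Mul(Add(Pow(Add(Function('D')(9), 8), Rational(1, 2)), 105), 138) = Mul(Add(Pow(Add(Add(12, Mul(4, 9)), 8), Rational(1, 2)), 105), 138) = Mul(Add(Pow(Add(Add(12, 36), 8), Rational(1, 2)), 105), 138) = Mul(Add(Pow(Add(48, 8), Rational(1, 2)), 105), 138) = Mul(Add(Pow(56, Rational(1, 2)), 105), 138) = Mul(Add(Mul(2, Pow(14, Rational(1, 2))), 105), 138) = Mul(Add(105, Mul(2, Pow(14, Rational(1, 2)))), 138) = Add(14490, Mul(276, Pow(14, Rational(1, 2))))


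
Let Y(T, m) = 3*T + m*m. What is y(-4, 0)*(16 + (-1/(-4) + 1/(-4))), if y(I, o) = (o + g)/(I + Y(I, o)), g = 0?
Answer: 0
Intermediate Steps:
Y(T, m) = m² + 3*T (Y(T, m) = 3*T + m² = m² + 3*T)
y(I, o) = o/(o² + 4*I) (y(I, o) = (o + 0)/(I + (o² + 3*I)) = o/(o² + 4*I))
y(-4, 0)*(16 + (-1/(-4) + 1/(-4))) = (0/(0² + 4*(-4)))*(16 + (-1/(-4) + 1/(-4))) = (0/(0 - 16))*(16 + (-1*(-¼) + 1*(-¼))) = (0/(-16))*(16 + (¼ - ¼)) = (0*(-1/16))*(16 + 0) = 0*16 = 0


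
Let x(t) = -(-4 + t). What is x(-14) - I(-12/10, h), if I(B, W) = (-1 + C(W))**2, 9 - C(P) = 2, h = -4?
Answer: -18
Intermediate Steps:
C(P) = 7 (C(P) = 9 - 1*2 = 9 - 2 = 7)
x(t) = 4 - t
I(B, W) = 36 (I(B, W) = (-1 + 7)**2 = 6**2 = 36)
x(-14) - I(-12/10, h) = (4 - 1*(-14)) - 1*36 = (4 + 14) - 36 = 18 - 36 = -18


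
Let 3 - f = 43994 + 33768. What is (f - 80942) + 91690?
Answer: -67011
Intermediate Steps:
f = -77759 (f = 3 - (43994 + 33768) = 3 - 1*77762 = 3 - 77762 = -77759)
(f - 80942) + 91690 = (-77759 - 80942) + 91690 = -158701 + 91690 = -67011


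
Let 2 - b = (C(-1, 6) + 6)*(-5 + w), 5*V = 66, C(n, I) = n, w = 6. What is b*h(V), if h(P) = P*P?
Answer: -13068/25 ≈ -522.72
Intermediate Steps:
V = 66/5 (V = (⅕)*66 = 66/5 ≈ 13.200)
h(P) = P²
b = -3 (b = 2 - (-1 + 6)*(-5 + 6) = 2 - 5 = -3)
b*h(V) = -3*(66/5)² = -3*4356/25 = -13068/25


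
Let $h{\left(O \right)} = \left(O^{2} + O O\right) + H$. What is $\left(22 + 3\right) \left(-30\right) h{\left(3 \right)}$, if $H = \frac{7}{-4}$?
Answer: $- \frac{24375}{2} \approx -12188.0$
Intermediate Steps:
$H = - \frac{7}{4}$ ($H = 7 \left(- \frac{1}{4}\right) = - \frac{7}{4} \approx -1.75$)
$h{\left(O \right)} = - \frac{7}{4} + 2 O^{2}$ ($h{\left(O \right)} = \left(O^{2} + O O\right) - \frac{7}{4} = \left(O^{2} + O^{2}\right) - \frac{7}{4} = 2 O^{2} - \frac{7}{4} = - \frac{7}{4} + 2 O^{2}$)
$\left(22 + 3\right) \left(-30\right) h{\left(3 \right)} = \left(22 + 3\right) \left(-30\right) \left(- \frac{7}{4} + 2 \cdot 3^{2}\right) = 25 \left(-30\right) \left(- \frac{7}{4} + 2 \cdot 9\right) = - 750 \left(- \frac{7}{4} + 18\right) = \left(-750\right) \frac{65}{4} = - \frac{24375}{2}$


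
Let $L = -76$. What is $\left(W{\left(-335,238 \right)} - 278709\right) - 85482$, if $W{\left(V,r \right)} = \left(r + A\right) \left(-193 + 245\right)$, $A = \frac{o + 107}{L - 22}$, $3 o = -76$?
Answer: $- \frac{1055575}{3} \approx -3.5186 \cdot 10^{5}$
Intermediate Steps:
$o = - \frac{76}{3}$ ($o = \frac{1}{3} \left(-76\right) = - \frac{76}{3} \approx -25.333$)
$A = - \frac{5}{6}$ ($A = \frac{- \frac{76}{3} + 107}{-76 - 22} = \frac{245}{3 \left(-98\right)} = \frac{245}{3} \left(- \frac{1}{98}\right) = - \frac{5}{6} \approx -0.83333$)
$W{\left(V,r \right)} = - \frac{130}{3} + 52 r$ ($W{\left(V,r \right)} = \left(r - \frac{5}{6}\right) \left(-193 + 245\right) = \left(- \frac{5}{6} + r\right) 52 = - \frac{130}{3} + 52 r$)
$\left(W{\left(-335,238 \right)} - 278709\right) - 85482 = \left(\left(- \frac{130}{3} + 52 \cdot 238\right) - 278709\right) - 85482 = \left(\left(- \frac{130}{3} + 12376\right) - 278709\right) - 85482 = \left(\frac{36998}{3} - 278709\right) - 85482 = - \frac{799129}{3} - 85482 = - \frac{1055575}{3}$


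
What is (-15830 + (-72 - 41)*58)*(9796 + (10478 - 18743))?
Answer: -34269904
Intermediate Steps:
(-15830 + (-72 - 41)*58)*(9796 + (10478 - 18743)) = (-15830 - 113*58)*(9796 - 8265) = (-15830 - 6554)*1531 = -22384*1531 = -34269904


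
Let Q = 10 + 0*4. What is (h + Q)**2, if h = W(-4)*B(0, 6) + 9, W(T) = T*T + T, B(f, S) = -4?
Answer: 841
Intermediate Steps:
Q = 10 (Q = 10 + 0 = 10)
W(T) = T + T**2 (W(T) = T**2 + T = T + T**2)
h = -39 (h = -4*(1 - 4)*(-4) + 9 = -4*(-3)*(-4) + 9 = 12*(-4) + 9 = -48 + 9 = -39)
(h + Q)**2 = (-39 + 10)**2 = (-29)**2 = 841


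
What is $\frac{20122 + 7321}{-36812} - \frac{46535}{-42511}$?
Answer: $\frac{546417047}{1564914932} \approx 0.34917$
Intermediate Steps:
$\frac{20122 + 7321}{-36812} - \frac{46535}{-42511} = 27443 \left(- \frac{1}{36812}\right) - - \frac{46535}{42511} = - \frac{27443}{36812} + \frac{46535}{42511} = \frac{546417047}{1564914932}$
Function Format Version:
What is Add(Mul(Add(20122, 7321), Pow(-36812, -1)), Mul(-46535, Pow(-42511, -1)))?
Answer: Rational(546417047, 1564914932) ≈ 0.34917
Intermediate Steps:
Add(Mul(Add(20122, 7321), Pow(-36812, -1)), Mul(-46535, Pow(-42511, -1))) = Add(Mul(27443, Rational(-1, 36812)), Mul(-46535, Rational(-1, 42511))) = Add(Rational(-27443, 36812), Rational(46535, 42511)) = Rational(546417047, 1564914932)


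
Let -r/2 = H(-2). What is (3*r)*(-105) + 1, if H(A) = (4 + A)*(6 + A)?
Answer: 5041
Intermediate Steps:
r = -16 (r = -2*(24 + (-2)**2 + 10*(-2)) = -2*(24 + 4 - 20) = -2*8 = -16)
(3*r)*(-105) + 1 = (3*(-16))*(-105) + 1 = -48*(-105) + 1 = 5040 + 1 = 5041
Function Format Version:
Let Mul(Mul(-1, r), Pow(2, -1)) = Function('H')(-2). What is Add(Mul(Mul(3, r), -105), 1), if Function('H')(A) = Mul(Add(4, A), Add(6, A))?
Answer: 5041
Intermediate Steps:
r = -16 (r = Mul(-2, Add(24, Pow(-2, 2), Mul(10, -2))) = Mul(-2, Add(24, 4, -20)) = Mul(-2, 8) = -16)
Add(Mul(Mul(3, r), -105), 1) = Add(Mul(Mul(3, -16), -105), 1) = Add(Mul(-48, -105), 1) = Add(5040, 1) = 5041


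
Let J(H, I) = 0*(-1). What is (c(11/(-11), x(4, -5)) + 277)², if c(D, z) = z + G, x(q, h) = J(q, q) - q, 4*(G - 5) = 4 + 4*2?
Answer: 78961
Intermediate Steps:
G = 8 (G = 5 + (4 + 4*2)/4 = 5 + (4 + 8)/4 = 5 + (¼)*12 = 5 + 3 = 8)
J(H, I) = 0
x(q, h) = -q (x(q, h) = 0 - q = -q)
c(D, z) = 8 + z (c(D, z) = z + 8 = 8 + z)
(c(11/(-11), x(4, -5)) + 277)² = ((8 - 1*4) + 277)² = ((8 - 4) + 277)² = (4 + 277)² = 281² = 78961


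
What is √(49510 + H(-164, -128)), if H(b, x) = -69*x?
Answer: √58342 ≈ 241.54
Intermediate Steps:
√(49510 + H(-164, -128)) = √(49510 - 69*(-128)) = √(49510 + 8832) = √58342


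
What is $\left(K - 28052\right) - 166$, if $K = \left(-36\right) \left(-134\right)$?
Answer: $-23394$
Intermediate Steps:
$K = 4824$
$\left(K - 28052\right) - 166 = \left(4824 - 28052\right) - 166 = -23228 - 166 = -23394$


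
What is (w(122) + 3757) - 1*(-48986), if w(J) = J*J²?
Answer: 1868591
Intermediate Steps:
w(J) = J³
(w(122) + 3757) - 1*(-48986) = (122³ + 3757) - 1*(-48986) = (1815848 + 3757) + 48986 = 1819605 + 48986 = 1868591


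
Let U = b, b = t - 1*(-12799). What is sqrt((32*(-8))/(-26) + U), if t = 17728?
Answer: sqrt(5160727)/13 ≈ 174.75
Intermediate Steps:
b = 30527 (b = 17728 - 1*(-12799) = 17728 + 12799 = 30527)
U = 30527
sqrt((32*(-8))/(-26) + U) = sqrt((32*(-8))/(-26) + 30527) = sqrt(-256*(-1/26) + 30527) = sqrt(128/13 + 30527) = sqrt(396979/13) = sqrt(5160727)/13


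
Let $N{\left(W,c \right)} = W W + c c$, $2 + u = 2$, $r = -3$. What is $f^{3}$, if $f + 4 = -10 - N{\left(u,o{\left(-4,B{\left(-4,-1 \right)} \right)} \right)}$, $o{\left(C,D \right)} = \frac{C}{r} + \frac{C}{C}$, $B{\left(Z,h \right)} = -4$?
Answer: $- \frac{5359375}{729} \approx -7351.7$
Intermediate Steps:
$u = 0$ ($u = -2 + 2 = 0$)
$o{\left(C,D \right)} = 1 - \frac{C}{3}$ ($o{\left(C,D \right)} = \frac{C}{-3} + \frac{C}{C} = C \left(- \frac{1}{3}\right) + 1 = - \frac{C}{3} + 1 = 1 - \frac{C}{3}$)
$N{\left(W,c \right)} = W^{2} + c^{2}$
$f = - \frac{175}{9}$ ($f = -4 - \left(10 + \left(1 - - \frac{4}{3}\right)^{2}\right) = -4 - \left(10 + \left(1 + \frac{4}{3}\right)^{2}\right) = -4 - \frac{139}{9} = - \frac{175}{9} \approx -19.444$)
$f^{3} = \left(- \frac{175}{9}\right)^{3} = - \frac{5359375}{729}$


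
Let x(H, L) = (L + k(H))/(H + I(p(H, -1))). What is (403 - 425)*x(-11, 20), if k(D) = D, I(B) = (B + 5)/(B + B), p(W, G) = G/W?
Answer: -198/17 ≈ -11.647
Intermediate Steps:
I(B) = (5 + B)/(2*B) (I(B) = (5 + B)/((2*B)) = (5 + B)*(1/(2*B)) = (5 + B)/(2*B))
x(H, L) = (H + L)/(H - H*(5 - 1/H)/2) (x(H, L) = (L + H)/(H + (5 - 1/H)/(2*((-1/H)))) = (H + L)/(H + (-H)*(5 - 1/H)/2) = (H + L)/(H - H*(5 - 1/H)/2))
(403 - 425)*x(-11, 20) = (403 - 425)*(2*(-11 + 20)/(1 - 3*(-11))) = -44*9/(1 + 33) = -44*9/34 = -22*9/17 = -198/17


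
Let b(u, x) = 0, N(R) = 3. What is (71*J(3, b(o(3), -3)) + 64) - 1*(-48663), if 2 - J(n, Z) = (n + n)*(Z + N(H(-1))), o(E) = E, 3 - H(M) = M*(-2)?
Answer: 47591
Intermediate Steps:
H(M) = 3 + 2*M (H(M) = 3 - M*(-2) = 3 - (-2)*M = 3 + 2*M)
J(n, Z) = 2 - 2*n*(3 + Z) (J(n, Z) = 2 - (n + n)*(Z + 3) = 2 - 2*n*(3 + Z))
(71*J(3, b(o(3), -3)) + 64) - 1*(-48663) = (71*(2 - 6*3 - 2*0*3) + 64) - 1*(-48663) = (71*(2 - 18 + 0) + 64) + 48663 = (71*(-16) + 64) + 48663 = (-1136 + 64) + 48663 = -1072 + 48663 = 47591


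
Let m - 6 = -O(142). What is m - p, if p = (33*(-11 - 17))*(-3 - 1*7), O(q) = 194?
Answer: -9428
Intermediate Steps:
m = -188 (m = 6 - 1*194 = 6 - 194 = -188)
p = 9240 (p = (33*(-28))*(-3 - 7) = -924*(-10) = 9240)
m - p = -188 - 1*9240 = -188 - 9240 = -9428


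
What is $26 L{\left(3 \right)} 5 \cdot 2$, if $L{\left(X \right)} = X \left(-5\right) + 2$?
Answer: $-3380$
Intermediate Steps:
$L{\left(X \right)} = 2 - 5 X$ ($L{\left(X \right)} = - 5 X + 2 = 2 - 5 X$)
$26 L{\left(3 \right)} 5 \cdot 2 = 26 \left(2 - 15\right) 5 \cdot 2 = 26 \left(2 - 15\right) 10 = 26 \left(-13\right) 10 = \left(-338\right) 10 = -3380$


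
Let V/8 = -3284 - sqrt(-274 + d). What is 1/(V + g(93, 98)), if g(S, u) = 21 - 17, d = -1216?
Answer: I/(4*(-6567*I + 2*sqrt(1490))) ≈ -3.8064e-5 + 4.4748e-7*I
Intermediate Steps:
V = -26272 - 8*I*sqrt(1490) (V = 8*(-3284 - sqrt(-274 - 1216)) = 8*(-3284 - sqrt(-1490)) = 8*(-3284 - I*sqrt(1490)) = -26272 - 8*I*sqrt(1490) ≈ -26272.0 - 308.8*I)
g(S, u) = 4
1/(V + g(93, 98)) = 1/((-26272 - 8*I*sqrt(1490)) + 4) = 1/(-26268 - 8*I*sqrt(1490))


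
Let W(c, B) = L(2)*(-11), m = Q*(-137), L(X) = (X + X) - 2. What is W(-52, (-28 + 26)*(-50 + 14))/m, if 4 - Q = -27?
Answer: 22/4247 ≈ 0.0051801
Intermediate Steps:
Q = 31 (Q = 4 - 1*(-27) = 4 + 27 = 31)
L(X) = -2 + 2*X (L(X) = 2*X - 2 = -2 + 2*X)
m = -4247 (m = 31*(-137) = -4247)
W(c, B) = -22 (W(c, B) = (-2 + 2*2)*(-11) = (-2 + 4)*(-11) = 2*(-11) = -22)
W(-52, (-28 + 26)*(-50 + 14))/m = -22/(-4247) = -22*(-1/4247) = 22/4247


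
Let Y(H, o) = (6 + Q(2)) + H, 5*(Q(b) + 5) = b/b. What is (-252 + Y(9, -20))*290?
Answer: -70122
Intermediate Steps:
Q(b) = -24/5 (Q(b) = -5 + (b/b)/5 = -5 + (⅕)*1 = -5 + ⅕ = -24/5)
Y(H, o) = 6/5 + H (Y(H, o) = (6 - 24/5) + H = 6/5 + H)
(-252 + Y(9, -20))*290 = (-252 + (6/5 + 9))*290 = (-252 + 51/5)*290 = -1209/5*290 = -70122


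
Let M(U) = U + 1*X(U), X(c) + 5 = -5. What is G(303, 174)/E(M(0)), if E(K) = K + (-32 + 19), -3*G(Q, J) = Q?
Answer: 101/23 ≈ 4.3913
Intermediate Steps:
G(Q, J) = -Q/3
X(c) = -10 (X(c) = -5 - 5 = -10)
M(U) = -10 + U (M(U) = U + 1*(-10) = U - 10 = -10 + U)
E(K) = -13 + K (E(K) = K - 13 = -13 + K)
G(303, 174)/E(M(0)) = (-⅓*303)/(-13 + (-10 + 0)) = -101/(-13 - 10) = -101/(-23) = -101*(-1/23) = 101/23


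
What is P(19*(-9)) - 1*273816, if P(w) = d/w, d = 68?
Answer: -46822604/171 ≈ -2.7382e+5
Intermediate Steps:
P(w) = 68/w
P(19*(-9)) - 1*273816 = 68/((19*(-9))) - 1*273816 = 68/(-171) - 273816 = 68*(-1/171) - 273816 = -68/171 - 273816 = -46822604/171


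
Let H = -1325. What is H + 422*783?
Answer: 329101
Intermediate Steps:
H + 422*783 = -1325 + 422*783 = -1325 + 330426 = 329101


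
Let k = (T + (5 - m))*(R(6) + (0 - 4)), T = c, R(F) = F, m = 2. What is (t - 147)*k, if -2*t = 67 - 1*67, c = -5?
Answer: 588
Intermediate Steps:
T = -5
t = 0 (t = -(67 - 1*67)/2 = -(67 - 67)/2 = -1/2*0 = 0)
k = -4 (k = (-5 + (5 - 1*2))*(6 + (0 - 4)) = (-5 + (5 - 2))*(6 - 4) = (-5 + 3)*2 = -2*2 = -4)
(t - 147)*k = (0 - 147)*(-4) = -147*(-4) = 588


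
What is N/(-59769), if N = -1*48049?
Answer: 48049/59769 ≈ 0.80391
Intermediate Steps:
N = -48049
N/(-59769) = -48049/(-59769) = -48049*(-1/59769) = 48049/59769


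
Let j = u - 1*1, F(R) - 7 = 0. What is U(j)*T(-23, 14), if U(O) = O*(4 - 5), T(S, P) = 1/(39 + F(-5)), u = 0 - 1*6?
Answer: 7/46 ≈ 0.15217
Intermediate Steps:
F(R) = 7 (F(R) = 7 + 0 = 7)
u = -6 (u = 0 - 6 = -6)
T(S, P) = 1/46 (T(S, P) = 1/(39 + 7) = 1/46)
j = -7 (j = -6 - 1*1 = -6 - 1 = -7)
U(O) = -O (U(O) = O*(-1) = -O)
U(j)*T(-23, 14) = -1*(-7)*(1/46) = 7*(1/46) = 7/46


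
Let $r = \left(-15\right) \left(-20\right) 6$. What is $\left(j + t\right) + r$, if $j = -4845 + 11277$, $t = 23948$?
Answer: $32180$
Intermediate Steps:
$r = 1800$ ($r = 300 \cdot 6 = 1800$)
$j = 6432$
$\left(j + t\right) + r = \left(6432 + 23948\right) + 1800 = 30380 + 1800 = 32180$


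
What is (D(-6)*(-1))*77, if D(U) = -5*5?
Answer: 1925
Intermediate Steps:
D(U) = -25
(D(-6)*(-1))*77 = -25*(-1)*77 = 25*77 = 1925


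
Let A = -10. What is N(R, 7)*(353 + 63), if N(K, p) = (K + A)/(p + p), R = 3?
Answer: -208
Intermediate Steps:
N(K, p) = (-10 + K)/(2*p) (N(K, p) = (K - 10)/(p + p) = (-10 + K)/((2*p)) = (-10 + K)*(1/(2*p)) = (-10 + K)/(2*p))
N(R, 7)*(353 + 63) = ((1/2)*(-10 + 3)/7)*(353 + 63) = ((1/2)*(1/7)*(-7))*416 = -1/2*416 = -208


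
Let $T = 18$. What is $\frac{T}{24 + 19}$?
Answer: $\frac{18}{43} \approx 0.4186$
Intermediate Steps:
$\frac{T}{24 + 19} = \frac{1}{24 + 19} \cdot 18 = \frac{1}{43} \cdot 18 = \frac{18}{43}$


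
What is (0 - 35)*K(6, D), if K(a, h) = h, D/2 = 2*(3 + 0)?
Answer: -420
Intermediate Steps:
D = 12 (D = 2*(2*(3 + 0)) = 2*(2*3) = 2*6 = 12)
(0 - 35)*K(6, D) = (0 - 35)*12 = -35*12 = -420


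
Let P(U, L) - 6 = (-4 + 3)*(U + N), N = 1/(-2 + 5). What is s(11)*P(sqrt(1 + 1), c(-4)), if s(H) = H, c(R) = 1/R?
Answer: 187/3 - 11*sqrt(2) ≈ 46.777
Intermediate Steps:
N = 1/3 ≈ 0.33333
P(U, L) = 17/3 - U (P(U, L) = 6 + (-4 + 3)*(U + 1/3) = 6 - (1/3 + U) = 6 + (-1/3 - U) = 17/3 - U)
s(11)*P(sqrt(1 + 1), c(-4)) = 11*(17/3 - sqrt(1 + 1)) = 11*(17/3 - sqrt(2)) = 187/3 - 11*sqrt(2)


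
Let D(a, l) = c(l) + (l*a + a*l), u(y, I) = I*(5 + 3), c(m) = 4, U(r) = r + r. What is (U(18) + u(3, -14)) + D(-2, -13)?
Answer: -20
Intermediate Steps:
U(r) = 2*r
u(y, I) = 8*I (u(y, I) = I*8 = 8*I)
D(a, l) = 4 + 2*a*l (D(a, l) = 4 + (l*a + a*l) = 4 + (a*l + a*l) = 4 + 2*a*l)
(U(18) + u(3, -14)) + D(-2, -13) = (2*18 + 8*(-14)) + (4 + 2*(-2)*(-13)) = (36 - 112) + (4 + 52) = -76 + 56 = -20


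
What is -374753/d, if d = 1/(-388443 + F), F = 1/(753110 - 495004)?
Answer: 37572536770042621/258106 ≈ 1.4557e+11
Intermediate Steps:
F = 1/258106 ≈ 3.8744e-6
d = -258106/100259468957 (d = 1/(-388443 + 1/258106) = 1/(-100259468957/258106) = -258106/100259468957 ≈ -2.5744e-6)
-374753/d = -374753/(-258106/100259468957) = -374753*(-100259468957/258106) = 37572536770042621/258106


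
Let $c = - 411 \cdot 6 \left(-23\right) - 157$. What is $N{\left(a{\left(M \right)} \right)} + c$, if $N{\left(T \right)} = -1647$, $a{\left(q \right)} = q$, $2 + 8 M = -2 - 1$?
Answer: $54914$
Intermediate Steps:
$M = - \frac{5}{8}$ ($M = - \frac{1}{4} + \frac{-2 - 1}{8} = - \frac{1}{4} + \frac{1}{8} \left(-3\right) = - \frac{1}{4} - \frac{3}{8} = - \frac{5}{8} \approx -0.625$)
$c = 56561$ ($c = \left(-411\right) \left(-138\right) - 157 = 56718 - 157 = 56561$)
$N{\left(a{\left(M \right)} \right)} + c = -1647 + 56561 = 54914$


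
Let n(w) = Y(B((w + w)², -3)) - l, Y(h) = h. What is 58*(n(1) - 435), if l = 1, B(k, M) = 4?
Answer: -25056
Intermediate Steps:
n(w) = 3 (n(w) = 4 - 1*1 = 4 - 1 = 3)
58*(n(1) - 435) = 58*(3 - 435) = 58*(-432) = -25056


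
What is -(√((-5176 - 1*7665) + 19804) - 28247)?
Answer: 28247 - √6963 ≈ 28164.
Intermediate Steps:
-(√((-5176 - 1*7665) + 19804) - 28247) = -(√((-5176 - 7665) + 19804) - 28247) = -(√(-12841 + 19804) - 28247) = -(√6963 - 28247) = -(-28247 + √6963) = 28247 - √6963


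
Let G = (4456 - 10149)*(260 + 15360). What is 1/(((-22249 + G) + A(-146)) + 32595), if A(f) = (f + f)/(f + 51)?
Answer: -95/8446859538 ≈ -1.1247e-8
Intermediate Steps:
A(f) = 2*f/(51 + f) (A(f) = (2*f)/(51 + f) = 2*f/(51 + f))
G = -88924660 (G = -5693*15620 = -88924660)
1/(((-22249 + G) + A(-146)) + 32595) = 1/(((-22249 - 88924660) + 2*(-146)/(51 - 146)) + 32595) = 1/((-88946909 + 2*(-146)/(-95)) + 32595) = 1/((-88946909 + 2*(-146)*(-1/95)) + 32595) = 1/((-88946909 + 292/95) + 32595) = 1/(-8449956063/95 + 32595) = 1/(-8446859538/95) = -95/8446859538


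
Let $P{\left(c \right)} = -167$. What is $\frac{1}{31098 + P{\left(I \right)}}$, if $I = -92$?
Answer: $\frac{1}{30931} \approx 3.233 \cdot 10^{-5}$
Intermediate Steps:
$\frac{1}{31098 + P{\left(I \right)}} = \frac{1}{31098 - 167} = \frac{1}{30931}$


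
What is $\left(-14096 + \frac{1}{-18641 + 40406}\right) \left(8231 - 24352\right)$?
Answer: $\frac{4945913756119}{21765} \approx 2.2724 \cdot 10^{8}$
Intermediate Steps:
$\left(-14096 + \frac{1}{-18641 + 40406}\right) \left(8231 - 24352\right) = \left(-14096 + \frac{1}{21765}\right) \left(-16121\right) = \left(- \frac{306799439}{21765}\right) \left(-16121\right) = \frac{4945913756119}{21765}$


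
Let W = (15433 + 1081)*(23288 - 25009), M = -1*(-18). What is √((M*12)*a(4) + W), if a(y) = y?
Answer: I*√28419730 ≈ 5331.0*I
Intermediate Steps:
M = 18
W = -28420594 (W = 16514*(-1721) = -28420594)
√((M*12)*a(4) + W) = √((18*12)*4 - 28420594) = √(216*4 - 28420594) = √(864 - 28420594) = √(-28419730) = I*√28419730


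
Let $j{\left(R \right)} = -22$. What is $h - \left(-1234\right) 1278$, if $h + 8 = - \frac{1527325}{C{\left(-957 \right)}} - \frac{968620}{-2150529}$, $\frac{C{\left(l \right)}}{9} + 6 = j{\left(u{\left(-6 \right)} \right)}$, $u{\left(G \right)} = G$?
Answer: $\frac{285979157526239}{180644436} \approx 1.5831 \cdot 10^{6}$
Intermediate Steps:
$C{\left(l \right)} = -252$ ($C{\left(l \right)} = -54 + 9 \left(-22\right) = -54 - 198 = -252$)
$h = \frac{1093488443567}{180644436}$ ($h = -8 - \left(- \frac{1527325}{252} - \frac{968620}{2150529}\right) = -8 - - \frac{1094933599055}{180644436} = -8 + \left(\frac{1527325}{252} + \frac{968620}{2150529}\right) = -8 + \frac{1094933599055}{180644436} = \frac{1093488443567}{180644436} \approx 6053.3$)
$h - \left(-1234\right) 1278 = \frac{1093488443567}{180644436} - \left(-1234\right) 1278 = \frac{1093488443567}{180644436} - -1577052 = \frac{1093488443567}{180644436} + 1577052 = \frac{285979157526239}{180644436}$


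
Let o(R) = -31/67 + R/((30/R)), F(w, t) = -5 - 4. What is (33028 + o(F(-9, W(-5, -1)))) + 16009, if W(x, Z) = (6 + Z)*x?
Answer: 32856289/670 ≈ 49039.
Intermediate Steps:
W(x, Z) = x*(6 + Z)
F(w, t) = -9
o(R) = -31/67 + R²/30 (o(R) = -31*1/67 + R*(R/30) = -31/67 + R²/30)
(33028 + o(F(-9, W(-5, -1)))) + 16009 = (33028 + (-31/67 + (1/30)*(-9)²)) + 16009 = (33028 + (-31/67 + (1/30)*81)) + 16009 = (33028 + (-31/67 + 27/10)) + 16009 = (33028 + 1499/670) + 16009 = 22130259/670 + 16009 = 32856289/670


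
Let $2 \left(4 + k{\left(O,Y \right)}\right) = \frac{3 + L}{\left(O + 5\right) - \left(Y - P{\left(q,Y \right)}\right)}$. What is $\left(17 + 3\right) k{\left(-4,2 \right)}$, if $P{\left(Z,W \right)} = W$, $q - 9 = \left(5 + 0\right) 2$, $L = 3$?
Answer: $-20$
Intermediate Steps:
$q = 19$ ($q = 9 + \left(5 + 0\right) 2 = 9 + 5 \cdot 2 = 9 + 10 = 19$)
$k{\left(O,Y \right)} = -4 + \frac{3}{5 + O}$ ($k{\left(O,Y \right)} = -4 + \frac{\left(3 + 3\right) \frac{1}{\left(O + 5\right) + \left(Y - Y\right)}}{2} = -4 + \frac{6 \frac{1}{\left(5 + O\right) + 0}}{2} = -4 + \frac{6 \frac{1}{5 + O}}{2} = -4 + \frac{3}{5 + O}$)
$\left(17 + 3\right) k{\left(-4,2 \right)} = \left(17 + 3\right) \frac{-17 - -16}{5 - 4} = 20 \frac{-17 + 16}{1} = 20 \cdot 1 \left(-1\right) = 20 \left(-1\right) = -20$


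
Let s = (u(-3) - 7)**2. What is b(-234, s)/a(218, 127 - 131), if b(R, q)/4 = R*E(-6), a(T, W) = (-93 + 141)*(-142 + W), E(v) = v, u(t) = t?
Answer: -117/146 ≈ -0.80137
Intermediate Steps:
s = 100 (s = (-3 - 7)**2 = (-10)**2 = 100)
a(T, W) = -6816 + 48*W (a(T, W) = 48*(-142 + W) = -6816 + 48*W)
b(R, q) = -24*R (b(R, q) = 4*(R*(-6)) = 4*(-6*R) = -24*R)
b(-234, s)/a(218, 127 - 131) = (-24*(-234))/(-6816 + 48*(127 - 131)) = 5616/(-6816 + 48*(-4)) = 5616/(-6816 - 192) = 5616/(-7008) = 5616*(-1/7008) = -117/146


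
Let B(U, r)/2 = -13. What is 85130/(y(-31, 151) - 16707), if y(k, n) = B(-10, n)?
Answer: -85130/16733 ≈ -5.0876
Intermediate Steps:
B(U, r) = -26 (B(U, r) = 2*(-13) = -26)
y(k, n) = -26
85130/(y(-31, 151) - 16707) = 85130/(-26 - 16707) = 85130/(-16733) = 85130*(-1/16733) = -85130/16733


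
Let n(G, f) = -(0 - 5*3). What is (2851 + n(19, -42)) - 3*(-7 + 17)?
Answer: 2836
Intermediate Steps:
n(G, f) = 15 (n(G, f) = -(0 - 15) = -1*(-15) = 15)
(2851 + n(19, -42)) - 3*(-7 + 17) = (2851 + 15) - 3*(-7 + 17) = 2866 - 3*10 = 2866 - 30 = 2836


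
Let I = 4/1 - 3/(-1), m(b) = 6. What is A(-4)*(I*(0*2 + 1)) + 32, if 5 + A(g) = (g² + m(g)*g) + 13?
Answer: 32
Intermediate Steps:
I = 7 (I = 4*1 - 3*(-1) = 4 + 3 = 7)
A(g) = 8 + g² + 6*g (A(g) = -5 + ((g² + 6*g) + 13) = -5 + (13 + g² + 6*g) = 8 + g² + 6*g)
A(-4)*(I*(0*2 + 1)) + 32 = (8 + (-4)² + 6*(-4))*(7*(0*2 + 1)) + 32 = (8 + 16 - 24)*(7*(0 + 1)) + 32 = 0*(7*1) + 32 = 0*7 + 32 = 0 + 32 = 32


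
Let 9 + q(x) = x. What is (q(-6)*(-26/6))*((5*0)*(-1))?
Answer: 0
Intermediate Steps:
q(x) = -9 + x
(q(-6)*(-26/6))*((5*0)*(-1)) = ((-9 - 6)*(-26/6))*((5*0)*(-1)) = (-(-390)/6)*(0*(-1)) = -15*(-13/3)*0 = 65*0 = 0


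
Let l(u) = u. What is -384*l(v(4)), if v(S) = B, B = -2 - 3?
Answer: 1920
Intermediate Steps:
B = -5
v(S) = -5
-384*l(v(4)) = -384*(-5) = 1920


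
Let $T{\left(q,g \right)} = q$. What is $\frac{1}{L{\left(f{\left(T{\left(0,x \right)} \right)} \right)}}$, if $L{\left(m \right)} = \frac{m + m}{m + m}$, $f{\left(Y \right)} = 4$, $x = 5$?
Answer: $1$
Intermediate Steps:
$L{\left(m \right)} = 1$ ($L{\left(m \right)} = \frac{2 m}{2 m} = 2 m \frac{1}{2 m} = 1$)
$\frac{1}{L{\left(f{\left(T{\left(0,x \right)} \right)} \right)}} = 1^{-1} = 1$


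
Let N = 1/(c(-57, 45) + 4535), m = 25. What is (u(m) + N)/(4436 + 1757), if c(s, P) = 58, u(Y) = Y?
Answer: 114826/28444449 ≈ 0.0040369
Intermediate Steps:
N = 1/4593 (N = 1/(58 + 4535) = 1/4593 ≈ 0.00021772)
(u(m) + N)/(4436 + 1757) = (25 + 1/4593)/(4436 + 1757) = (114826/4593)/6193 = (114826/4593)*(1/6193) = 114826/28444449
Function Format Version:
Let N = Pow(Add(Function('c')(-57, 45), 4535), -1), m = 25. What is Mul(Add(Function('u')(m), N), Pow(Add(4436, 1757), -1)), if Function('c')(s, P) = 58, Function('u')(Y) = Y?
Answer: Rational(114826, 28444449) ≈ 0.0040369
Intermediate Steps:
N = Rational(1, 4593) (N = Pow(Add(58, 4535), -1) = Pow(4593, -1) = Rational(1, 4593) ≈ 0.00021772)
Mul(Add(Function('u')(m), N), Pow(Add(4436, 1757), -1)) = Mul(Add(25, Rational(1, 4593)), Pow(Add(4436, 1757), -1)) = Mul(Rational(114826, 4593), Pow(6193, -1)) = Mul(Rational(114826, 4593), Rational(1, 6193)) = Rational(114826, 28444449)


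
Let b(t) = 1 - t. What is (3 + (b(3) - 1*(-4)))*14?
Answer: 70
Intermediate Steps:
(3 + (b(3) - 1*(-4)))*14 = (3 + ((1 - 1*3) - 1*(-4)))*14 = (3 + ((1 - 3) + 4))*14 = (3 + (-2 + 4))*14 = (3 + 2)*14 = 5*14 = 70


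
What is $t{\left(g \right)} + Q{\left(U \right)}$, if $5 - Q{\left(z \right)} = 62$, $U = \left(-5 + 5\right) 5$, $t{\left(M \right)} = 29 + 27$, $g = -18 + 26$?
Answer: $-1$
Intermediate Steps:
$g = 8$
$t{\left(M \right)} = 56$
$U = 0$ ($U = 0 \cdot 5 = 0$)
$Q{\left(z \right)} = -57$ ($Q{\left(z \right)} = 5 - 62 = -57$)
$t{\left(g \right)} + Q{\left(U \right)} = 56 - 57 = -1$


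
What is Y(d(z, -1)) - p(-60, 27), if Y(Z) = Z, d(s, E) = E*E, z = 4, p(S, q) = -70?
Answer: 71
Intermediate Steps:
d(s, E) = E**2
Y(d(z, -1)) - p(-60, 27) = (-1)**2 - 1*(-70) = 1 + 70 = 71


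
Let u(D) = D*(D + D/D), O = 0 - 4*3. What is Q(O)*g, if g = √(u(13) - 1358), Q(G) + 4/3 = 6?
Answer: 196*I*√6/3 ≈ 160.03*I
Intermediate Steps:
O = -12 (O = 0 - 12 = -12)
Q(G) = 14/3 (Q(G) = -4/3 + 6 = 14/3)
u(D) = D*(1 + D) (u(D) = D*(D + 1) = D*(1 + D))
g = 14*I*√6 (g = √(13*(1 + 13) - 1358) = √(13*14 - 1358) = √(182 - 1358) = √(-1176) = 14*I*√6 ≈ 34.293*I)
Q(O)*g = 14*(14*I*√6)/3 = 196*I*√6/3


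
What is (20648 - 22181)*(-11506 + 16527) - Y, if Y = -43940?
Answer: -7653253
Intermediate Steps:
(20648 - 22181)*(-11506 + 16527) - Y = (20648 - 22181)*(-11506 + 16527) - 1*(-43940) = -1533*5021 + 43940 = -7697193 + 43940 = -7653253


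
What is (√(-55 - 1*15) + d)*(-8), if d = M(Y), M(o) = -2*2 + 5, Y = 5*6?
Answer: -8 - 8*I*√70 ≈ -8.0 - 66.933*I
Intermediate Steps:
Y = 30
M(o) = 1 (M(o) = -4 + 5 = 1)
d = 1
(√(-55 - 1*15) + d)*(-8) = (√(-55 - 1*15) + 1)*(-8) = (√(-55 - 15) + 1)*(-8) = (√(-70) + 1)*(-8) = (I*√70 + 1)*(-8) = (1 + I*√70)*(-8) = -8 - 8*I*√70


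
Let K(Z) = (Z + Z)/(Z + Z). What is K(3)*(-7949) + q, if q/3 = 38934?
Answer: 108853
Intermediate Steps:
q = 116802 (q = 3*38934 = 116802)
K(Z) = 1 (K(Z) = (2*Z)/((2*Z)) = (2*Z)*(1/(2*Z)) = 1)
K(3)*(-7949) + q = 1*(-7949) + 116802 = -7949 + 116802 = 108853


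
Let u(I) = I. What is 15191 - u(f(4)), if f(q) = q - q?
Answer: 15191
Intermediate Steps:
f(q) = 0
15191 - u(f(4)) = 15191 - 1*0 = 15191 + 0 = 15191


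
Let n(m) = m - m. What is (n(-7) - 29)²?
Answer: 841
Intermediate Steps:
n(m) = 0
(n(-7) - 29)² = (0 - 29)² = (-29)² = 841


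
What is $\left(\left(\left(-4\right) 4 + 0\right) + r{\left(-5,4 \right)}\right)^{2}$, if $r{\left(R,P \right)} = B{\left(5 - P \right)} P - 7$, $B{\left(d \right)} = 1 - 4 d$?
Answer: $1225$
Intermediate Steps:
$r{\left(R,P \right)} = -7 + P \left(-19 + 4 P\right)$ ($r{\left(R,P \right)} = \left(1 - 4 \left(5 - P\right)\right) P - 7 = \left(1 + \left(-20 + 4 P\right)\right) P - 7 = \left(-19 + 4 P\right) P - 7 = P \left(-19 + 4 P\right) - 7 = -7 + P \left(-19 + 4 P\right)$)
$\left(\left(\left(-4\right) 4 + 0\right) + r{\left(-5,4 \right)}\right)^{2} = \left(\left(\left(-4\right) 4 + 0\right) + \left(-7 + 4 \left(-19 + 4 \cdot 4\right)\right)\right)^{2} = \left(\left(-16 + 0\right) + \left(-7 + 4 \left(-19 + 16\right)\right)\right)^{2} = \left(-16 + \left(-7 + 4 \left(-3\right)\right)\right)^{2} = \left(-16 - 19\right)^{2} = \left(-35\right)^{2} = 1225$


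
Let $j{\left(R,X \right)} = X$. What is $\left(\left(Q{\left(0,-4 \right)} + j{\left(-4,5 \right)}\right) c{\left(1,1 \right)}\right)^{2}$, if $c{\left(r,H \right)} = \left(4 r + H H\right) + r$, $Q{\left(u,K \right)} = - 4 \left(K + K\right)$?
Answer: $49284$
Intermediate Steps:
$Q{\left(u,K \right)} = - 8 K$ ($Q{\left(u,K \right)} = - 4 \cdot 2 K = - 8 K$)
$c{\left(r,H \right)} = H^{2} + 5 r$ ($c{\left(r,H \right)} = \left(4 r + H^{2}\right) + r = \left(H^{2} + 4 r\right) + r = H^{2} + 5 r$)
$\left(\left(Q{\left(0,-4 \right)} + j{\left(-4,5 \right)}\right) c{\left(1,1 \right)}\right)^{2} = \left(\left(\left(-8\right) \left(-4\right) + 5\right) \left(1^{2} + 5 \cdot 1\right)\right)^{2} = \left(\left(32 + 5\right) \left(1 + 5\right)\right)^{2} = \left(37 \cdot 6\right)^{2} = 222^{2} = 49284$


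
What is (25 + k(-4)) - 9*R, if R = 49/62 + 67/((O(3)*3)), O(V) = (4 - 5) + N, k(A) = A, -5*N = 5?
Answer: 3546/31 ≈ 114.39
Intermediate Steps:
N = -1 (N = -1/5*5 = -1)
O(V) = -2 (O(V) = (4 - 5) - 1 = -1 - 1 = -2)
R = -965/93 (R = 49/62 + 67/((-2*3)) = 49*(1/62) + 67/(-6) = 49/62 + 67*(-1/6) = 49/62 - 67/6 = -965/93 ≈ -10.376)
(25 + k(-4)) - 9*R = (25 - 4) - 9*(-965/93) = 21 + 2895/31 = 3546/31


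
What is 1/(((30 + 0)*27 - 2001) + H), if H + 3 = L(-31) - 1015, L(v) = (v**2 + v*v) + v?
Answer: -1/318 ≈ -0.0031447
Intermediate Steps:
L(v) = v + 2*v**2 (L(v) = (v**2 + v**2) + v = 2*v**2 + v = v + 2*v**2)
H = 873 (H = -3 + (-31*(1 + 2*(-31)) - 1015) = -3 + (-31*(1 - 62) - 1015) = -3 + (-31*(-61) - 1015) = -3 + (1891 - 1015) = -3 + 876 = 873)
1/(((30 + 0)*27 - 2001) + H) = 1/(((30 + 0)*27 - 2001) + 873) = 1/((30*27 - 2001) + 873) = 1/((810 - 2001) + 873) = 1/(-1191 + 873) = 1/(-318) = -1/318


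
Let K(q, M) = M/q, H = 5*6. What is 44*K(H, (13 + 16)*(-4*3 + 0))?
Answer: -2552/5 ≈ -510.40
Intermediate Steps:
H = 30
44*K(H, (13 + 16)*(-4*3 + 0)) = 44*(((13 + 16)*(-4*3 + 0))/30) = 44*((29*(-12 + 0))*(1/30)) = 44*((29*(-12))*(1/30)) = 44*(-348*1/30) = 44*(-58/5) = -2552/5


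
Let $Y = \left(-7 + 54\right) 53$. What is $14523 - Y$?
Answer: $12032$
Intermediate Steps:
$Y = 2491$ ($Y = 47 \cdot 53 = 2491$)
$14523 - Y = 14523 - 2491 = 12032$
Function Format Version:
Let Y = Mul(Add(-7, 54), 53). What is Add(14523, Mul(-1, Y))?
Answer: 12032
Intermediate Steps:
Y = 2491 (Y = Mul(47, 53) = 2491)
Add(14523, Mul(-1, Y)) = Add(14523, Mul(-1, 2491)) = Add(14523, -2491) = 12032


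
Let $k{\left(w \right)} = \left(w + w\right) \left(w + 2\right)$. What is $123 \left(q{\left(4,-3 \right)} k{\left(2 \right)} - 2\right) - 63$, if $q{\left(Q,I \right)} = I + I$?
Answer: $-12117$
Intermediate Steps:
$q{\left(Q,I \right)} = 2 I$
$k{\left(w \right)} = 2 w \left(2 + w\right)$
$123 \left(q{\left(4,-3 \right)} k{\left(2 \right)} - 2\right) - 63 = 123 \left(2 \left(-3\right) 2 \cdot 2 \left(2 + 2\right) - 2\right) - 63 = 123 \left(- 6 \cdot 2 \cdot 2 \cdot 4 - 2\right) - 63 = 123 \left(\left(-6\right) 16 - 2\right) - 63 = 123 \left(-96 - 2\right) - 63 = 123 \left(-98\right) - 63 = -12054 - 63 = -12117$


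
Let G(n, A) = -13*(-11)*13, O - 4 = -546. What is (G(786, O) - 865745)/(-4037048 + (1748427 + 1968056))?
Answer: 287962/106855 ≈ 2.6949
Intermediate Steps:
O = -542 (O = 4 - 546 = -542)
G(n, A) = 1859 (G(n, A) = 143*13 = 1859)
(G(786, O) - 865745)/(-4037048 + (1748427 + 1968056)) = (1859 - 865745)/(-4037048 + (1748427 + 1968056)) = -863886/(-4037048 + 3716483) = -863886/(-320565) = -863886*(-1/320565) = 287962/106855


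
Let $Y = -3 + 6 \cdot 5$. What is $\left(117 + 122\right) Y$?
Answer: $6453$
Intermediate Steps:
$Y = 27$ ($Y = -3 + 30 = 27$)
$\left(117 + 122\right) Y = \left(117 + 122\right) 27 = 239 \cdot 27 = 6453$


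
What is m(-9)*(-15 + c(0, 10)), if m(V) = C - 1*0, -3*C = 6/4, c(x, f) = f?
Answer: 5/2 ≈ 2.5000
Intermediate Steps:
C = -1/2 (C = -2/4 = -1/3*3/2 = -1/2 ≈ -0.50000)
m(V) = -1/2 (m(V) = -1/2 - 1*0 = -1/2 + 0 = -1/2)
m(-9)*(-15 + c(0, 10)) = -(-15 + 10)/2 = -1/2*(-5) = 5/2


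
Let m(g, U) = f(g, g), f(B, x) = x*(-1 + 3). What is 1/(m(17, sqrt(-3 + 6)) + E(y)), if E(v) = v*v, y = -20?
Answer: 1/434 ≈ 0.0023041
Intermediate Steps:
E(v) = v**2
f(B, x) = 2*x (f(B, x) = x*2 = 2*x)
m(g, U) = 2*g
1/(m(17, sqrt(-3 + 6)) + E(y)) = 1/(2*17 + (-20)**2) = 1/(34 + 400) = 1/434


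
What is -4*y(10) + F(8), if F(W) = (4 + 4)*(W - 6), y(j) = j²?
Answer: -384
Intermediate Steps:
F(W) = -48 + 8*W (F(W) = 8*(-6 + W) = -48 + 8*W)
-4*y(10) + F(8) = -4*10² + (-48 + 8*8) = -4*100 + (-48 + 64) = -400 + 16 = -384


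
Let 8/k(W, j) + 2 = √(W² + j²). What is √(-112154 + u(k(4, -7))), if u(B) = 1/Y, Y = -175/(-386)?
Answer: 2*I*√34346487/35 ≈ 334.89*I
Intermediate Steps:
k(W, j) = 8/(-2 + √(W² + j²))
Y = 175/386 (Y = -175*(-1/386) = 175/386 ≈ 0.45337)
u(B) = 386/175 (u(B) = 1/(175/386) = 386/175)
√(-112154 + u(k(4, -7))) = √(-112154 + 386/175) = √(-19626564/175) = 2*I*√34346487/35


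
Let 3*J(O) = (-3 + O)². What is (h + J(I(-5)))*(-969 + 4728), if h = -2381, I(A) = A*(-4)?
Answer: -8588062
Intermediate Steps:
I(A) = -4*A
J(O) = (-3 + O)²/3
(h + J(I(-5)))*(-969 + 4728) = (-2381 + (-3 - 4*(-5))²/3)*(-969 + 4728) = (-2381 + (-3 + 20)²/3)*3759 = (-2381 + (⅓)*17²)*3759 = (-2381 + (⅓)*289)*3759 = (-2381 + 289/3)*3759 = -6854/3*3759 = -8588062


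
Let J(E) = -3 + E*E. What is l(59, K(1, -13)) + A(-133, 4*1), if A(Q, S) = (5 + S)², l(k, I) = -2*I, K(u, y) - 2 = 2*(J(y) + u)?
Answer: -591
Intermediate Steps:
J(E) = -3 + E²
K(u, y) = -4 + 2*u + 2*y² (K(u, y) = 2 + 2*((-3 + y²) + u) = 2 + 2*(-3 + u + y²) = 2 + (-6 + 2*u + 2*y²) = -4 + 2*u + 2*y²)
l(59, K(1, -13)) + A(-133, 4*1) = -2*(-4 + 2*1 + 2*(-13)²) + (5 + 4*1)² = -2*(-4 + 2 + 2*169) + (5 + 4)² = -2*(-4 + 2 + 338) + 9² = -2*336 + 81 = -672 + 81 = -591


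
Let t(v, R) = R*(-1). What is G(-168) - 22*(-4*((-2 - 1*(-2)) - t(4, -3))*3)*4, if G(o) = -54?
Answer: -3222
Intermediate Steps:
t(v, R) = -R
G(-168) - 22*(-4*((-2 - 1*(-2)) - t(4, -3))*3)*4 = -54 - 22*(-4*((-2 - 1*(-2)) - (-1)*(-3))*3)*4 = -54 - 22*(-4*((-2 + 2) - 1*3)*3)*4 = -54 - 22*(-4*(0 - 3)*3)*4 = -54 - 22*(-4*(-3)*3)*4 = -54 - 22*(12*3)*4 = -54 - 22*36*4 = -54 - 792*4 = -54 - 1*3168 = -54 - 3168 = -3222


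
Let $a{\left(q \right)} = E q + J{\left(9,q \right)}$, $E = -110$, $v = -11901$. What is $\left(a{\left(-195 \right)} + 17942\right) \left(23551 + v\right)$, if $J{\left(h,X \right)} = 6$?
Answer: $458986700$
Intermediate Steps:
$a{\left(q \right)} = 6 - 110 q$ ($a{\left(q \right)} = - 110 q + 6 = 6 - 110 q$)
$\left(a{\left(-195 \right)} + 17942\right) \left(23551 + v\right) = \left(\left(6 - -21450\right) + 17942\right) \left(23551 - 11901\right) = \left(\left(6 + 21450\right) + 17942\right) 11650 = \left(21456 + 17942\right) 11650 = 39398 \cdot 11650 = 458986700$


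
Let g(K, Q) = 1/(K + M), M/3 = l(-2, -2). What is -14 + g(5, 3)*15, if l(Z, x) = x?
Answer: -29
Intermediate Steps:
M = -6 (M = 3*(-2) = -6)
g(K, Q) = 1/(-6 + K) (g(K, Q) = 1/(K - 6) = 1/(-6 + K))
-14 + g(5, 3)*15 = -14 + 15/(-6 + 5) = -14 + 15/(-1) = -14 - 1*15 = -14 - 15 = -29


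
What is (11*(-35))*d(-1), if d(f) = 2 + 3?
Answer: -1925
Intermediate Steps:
d(f) = 5
(11*(-35))*d(-1) = (11*(-35))*5 = -385*5 = -1925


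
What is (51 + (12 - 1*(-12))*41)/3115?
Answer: 207/623 ≈ 0.33226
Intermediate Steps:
(51 + (12 - 1*(-12))*41)/3115 = (51 + (12 + 12)*41)*(1/3115) = (51 + 24*41)*(1/3115) = (51 + 984)*(1/3115) = 1035*(1/3115) = 207/623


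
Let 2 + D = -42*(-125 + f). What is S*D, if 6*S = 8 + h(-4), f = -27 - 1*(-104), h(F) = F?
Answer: 4028/3 ≈ 1342.7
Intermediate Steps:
f = 77 (f = -27 + 104 = 77)
S = 2/3 (S = (8 - 4)/6 = (1/6)*4 = 2/3 ≈ 0.66667)
D = 2014 (D = -2 - 42*(-125 + 77) = -2 - 42*(-48) = -2 + 2016 = 2014)
S*D = (2/3)*2014 = 4028/3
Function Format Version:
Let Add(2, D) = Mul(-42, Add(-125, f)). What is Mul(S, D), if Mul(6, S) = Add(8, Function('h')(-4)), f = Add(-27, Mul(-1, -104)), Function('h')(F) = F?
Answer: Rational(4028, 3) ≈ 1342.7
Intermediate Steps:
f = 77 (f = Add(-27, 104) = 77)
S = Rational(2, 3) (S = Mul(Rational(1, 6), Add(8, -4)) = Mul(Rational(1, 6), 4) = Rational(2, 3) ≈ 0.66667)
D = 2014 (D = Add(-2, Mul(-42, Add(-125, 77))) = Add(-2, Mul(-42, -48)) = Add(-2, 2016) = 2014)
Mul(S, D) = Mul(Rational(2, 3), 2014) = Rational(4028, 3)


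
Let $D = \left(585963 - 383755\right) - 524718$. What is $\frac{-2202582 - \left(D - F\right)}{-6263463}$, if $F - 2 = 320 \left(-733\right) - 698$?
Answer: $\frac{2115328}{6263463} \approx 0.33773$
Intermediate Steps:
$F = -235256$ ($F = 2 + \left(320 \left(-733\right) - 698\right) = 2 - 235258 = -235256$)
$D = -322510$ ($D = 202208 - 524718 = -322510$)
$\frac{-2202582 - \left(D - F\right)}{-6263463} = \frac{-2202582 - \left(-322510 - -235256\right)}{-6263463} = \left(-2202582 - \left(-322510 + 235256\right)\right) \left(- \frac{1}{6263463}\right) = \left(-2202582 - -87254\right) \left(- \frac{1}{6263463}\right) = \left(-2202582 + 87254\right) \left(- \frac{1}{6263463}\right) = \left(-2115328\right) \left(- \frac{1}{6263463}\right) = \frac{2115328}{6263463}$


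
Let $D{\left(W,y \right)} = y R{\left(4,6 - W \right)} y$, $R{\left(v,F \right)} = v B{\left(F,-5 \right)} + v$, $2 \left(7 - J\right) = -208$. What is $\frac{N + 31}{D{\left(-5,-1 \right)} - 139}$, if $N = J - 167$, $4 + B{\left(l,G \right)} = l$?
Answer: $\frac{25}{107} \approx 0.23364$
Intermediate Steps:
$B{\left(l,G \right)} = -4 + l$
$J = 111$ ($J = 7 - -104 = 7 + 104 = 111$)
$R{\left(v,F \right)} = v + v \left(-4 + F\right)$ ($R{\left(v,F \right)} = v \left(-4 + F\right) + v = v + v \left(-4 + F\right)$)
$D{\left(W,y \right)} = y^{2} \left(12 - 4 W\right)$ ($D{\left(W,y \right)} = y 4 \left(-3 - \left(-6 + W\right)\right) y = y 4 \left(3 - W\right) y = y \left(12 - 4 W\right) y = y^{2} \left(12 - 4 W\right)$)
$N = -56$ ($N = 111 - 167 = -56$)
$\frac{N + 31}{D{\left(-5,-1 \right)} - 139} = \frac{-56 + 31}{4 \left(-1\right)^{2} \left(3 - -5\right) - 139} = - \frac{25}{4 \cdot 1 \left(3 + 5\right) - 139} = - \frac{25}{4 \cdot 1 \cdot 8 - 139} = - \frac{25}{32 - 139} = - \frac{25}{-107} = \left(-25\right) \left(- \frac{1}{107}\right) = \frac{25}{107}$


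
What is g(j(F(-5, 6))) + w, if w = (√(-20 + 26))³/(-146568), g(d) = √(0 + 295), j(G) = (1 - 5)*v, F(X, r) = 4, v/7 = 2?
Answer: √295 - √6/24428 ≈ 17.175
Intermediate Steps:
v = 14 (v = 7*2 = 14)
j(G) = -56 (j(G) = (1 - 5)*14 = -4*14 = -56)
g(d) = √295
w = -√6/24428 (w = (√6)³*(-1/146568) = (6*√6)*(-1/146568) = -√6/24428 ≈ -0.00010027)
g(j(F(-5, 6))) + w = √295 - √6/24428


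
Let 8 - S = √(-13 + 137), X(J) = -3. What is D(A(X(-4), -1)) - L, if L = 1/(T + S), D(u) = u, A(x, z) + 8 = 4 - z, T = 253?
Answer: -204252/67997 - 2*√31/67997 ≈ -3.0040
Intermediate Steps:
A(x, z) = -4 - z (A(x, z) = -8 + (4 - z) = -4 - z)
S = 8 - 2*√31 (S = 8 - √(-13 + 137) = 8 - √124 = 8 - 2*√31 ≈ -3.1355)
L = 1/(261 - 2*√31) (L = 1/(253 + (8 - 2*√31)) = 1/(261 - 2*√31) ≈ 0.0040022)
D(A(X(-4), -1)) - L = (-4 - 1*(-1)) - (261/67997 + 2*√31/67997) = (-4 + 1) + (-261/67997 - 2*√31/67997) = -3 + (-261/67997 - 2*√31/67997) = -204252/67997 - 2*√31/67997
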